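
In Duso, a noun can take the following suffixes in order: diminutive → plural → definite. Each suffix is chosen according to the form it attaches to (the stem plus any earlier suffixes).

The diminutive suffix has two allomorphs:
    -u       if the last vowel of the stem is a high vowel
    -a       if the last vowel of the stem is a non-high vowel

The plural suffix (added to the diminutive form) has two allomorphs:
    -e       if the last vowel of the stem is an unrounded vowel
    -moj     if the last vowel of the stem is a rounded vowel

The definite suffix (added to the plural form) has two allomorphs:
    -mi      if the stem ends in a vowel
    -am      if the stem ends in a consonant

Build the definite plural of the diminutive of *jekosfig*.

*jekosfig* — last vowel /i/ (a high vowel) → -u → *jekosfigu*.
The diminutive form *jekosfigu* — last vowel /u/ (a rounded vowel) → -moj → *jekosfigumoj*.
Since the final sound of the plural form *jekosfigumoj* is /j/ (a consonant), it takes -am, giving *jekosfigumojam*.

jekosfigumojam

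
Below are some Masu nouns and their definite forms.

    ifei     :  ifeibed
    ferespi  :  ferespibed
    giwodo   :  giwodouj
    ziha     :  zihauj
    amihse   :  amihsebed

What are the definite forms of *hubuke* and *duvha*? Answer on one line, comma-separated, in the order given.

The suffix is conditioned by the last vowel: -bed when the last vowel of the stem is a front vowel (*ifei*, *ferespi*, *amihse*); -uj when the last vowel of the stem is a back vowel (*giwodo*, *ziha*).
*hubuke* — last vowel /e/ (a front vowel) → -bed → *hubukebed*.
*duvha* — last vowel /a/ (a back vowel) → -uj → *duvhauj*.

hubukebed, duvhauj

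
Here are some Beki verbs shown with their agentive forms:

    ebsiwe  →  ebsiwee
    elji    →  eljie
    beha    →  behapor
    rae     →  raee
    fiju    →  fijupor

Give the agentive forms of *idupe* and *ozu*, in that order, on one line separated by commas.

idupee, ozupor

The suffix is conditioned by the last vowel: -e when the last vowel of the stem is a front vowel (*ebsiwe*, *elji*, *rae*); -por when the last vowel of the stem is a back vowel (*beha*, *fiju*).
Since the last vowel of *idupe* is /e/ (a front vowel), it takes -e, giving *idupee*.
Since the last vowel of *ozu* is /u/ (a back vowel), it takes -por, giving *ozupor*.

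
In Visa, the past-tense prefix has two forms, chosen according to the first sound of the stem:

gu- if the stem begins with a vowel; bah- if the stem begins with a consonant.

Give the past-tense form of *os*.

*os* — first sound /o/ (a vowel) → gu- → *guos*.

guos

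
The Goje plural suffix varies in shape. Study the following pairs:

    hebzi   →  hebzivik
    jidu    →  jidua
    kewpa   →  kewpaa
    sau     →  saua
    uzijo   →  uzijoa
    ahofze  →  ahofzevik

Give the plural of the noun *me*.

The alternation tracks the last vowel of the stem — -vik when the last vowel of the stem is a front vowel (*hebzi*, *ahofze*); -a when the last vowel of the stem is a back vowel (*jidu*, *kewpa*, *sau*, *uzijo*).
*me*: last vowel = /e/, a front vowel → -vik → *mevik*.

mevik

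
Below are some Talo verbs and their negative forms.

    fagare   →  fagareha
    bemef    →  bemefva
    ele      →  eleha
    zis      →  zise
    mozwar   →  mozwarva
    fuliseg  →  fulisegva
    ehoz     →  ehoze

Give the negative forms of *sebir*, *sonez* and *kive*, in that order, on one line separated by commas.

sebirva, soneze, kiveha

The pattern is sibilance of the final sound: -e when the stem ends in a sibilant (*zis*, *ehoz*); -va when the stem ends in a non-sibilant consonant (*bemef*, *mozwar*, *fuliseg*); -ha when the stem ends in a vowel (*fagare*, *ele*).
The final sound of *sebir* is /r/, which is a non-sibilant consonant, so the suffix is -va, giving *sebirva*.
Since the final sound of *sonez* is /z/ (a sibilant), it takes -e, giving *soneze*.
*kive* — final sound /e/ (a vowel) → -ha → *kiveha*.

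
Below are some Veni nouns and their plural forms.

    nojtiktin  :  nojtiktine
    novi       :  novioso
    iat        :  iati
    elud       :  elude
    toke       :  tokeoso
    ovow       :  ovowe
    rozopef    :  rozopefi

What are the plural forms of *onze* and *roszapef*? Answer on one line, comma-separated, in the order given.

The alternation tracks the final sound of the stem — -i when the stem ends in a voiceless consonant (*iat*, *rozopef*); -e when the stem ends in a voiced consonant (*nojtiktin*, *elud*, *ovow*); -oso when the stem ends in a vowel (*novi*, *toke*).
The final sound of *onze* is /e/, which is a vowel, so the suffix is -oso, giving *onzeoso*.
Since the final sound of *roszapef* is /f/ (a voiceless consonant), it takes -i, giving *roszapefi*.

onzeoso, roszapefi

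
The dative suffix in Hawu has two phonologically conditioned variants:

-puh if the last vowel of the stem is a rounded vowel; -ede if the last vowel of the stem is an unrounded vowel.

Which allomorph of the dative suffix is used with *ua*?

The last vowel of *ua* is /a/, which is an unrounded vowel, so the suffix is -ede.

-ede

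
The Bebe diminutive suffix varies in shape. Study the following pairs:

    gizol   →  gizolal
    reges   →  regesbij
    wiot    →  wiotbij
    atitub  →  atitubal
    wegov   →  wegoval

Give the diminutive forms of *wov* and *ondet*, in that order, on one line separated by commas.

Looking at the final consonant of each stem: -bij when the stem ends in a voiceless consonant (*reges*, *wiot*); -al when the stem ends in a voiced consonant (*gizol*, *atitub*, *wegov*).
The final consonant of *wov* is /v/, which is voiced, so the suffix is -al, giving *woval*.
The final consonant of *ondet* is /t/, which is voiceless, so the suffix is -bij, giving *ondetbij*.

woval, ondetbij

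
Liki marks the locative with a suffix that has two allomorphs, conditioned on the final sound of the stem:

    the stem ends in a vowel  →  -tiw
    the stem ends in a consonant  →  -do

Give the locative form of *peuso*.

*peuso*: final sound = /o/, a vowel → -tiw → *peusotiw*.

peusotiw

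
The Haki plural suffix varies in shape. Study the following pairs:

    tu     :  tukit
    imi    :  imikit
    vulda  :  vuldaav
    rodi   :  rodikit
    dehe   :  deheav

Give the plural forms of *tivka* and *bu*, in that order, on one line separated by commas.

tivkaav, bukit

The suffix is conditioned by the last vowel: -kit when the last vowel of the stem is a high vowel (*tu*, *imi*, *rodi*); -av when the last vowel of the stem is a non-high vowel (*vulda*, *dehe*).
The last vowel of *tivka* is /a/, which is a non-high vowel, so the suffix is -av, giving *tivkaav*.
*bu*: last vowel = /u/, a high vowel → -kit → *bukit*.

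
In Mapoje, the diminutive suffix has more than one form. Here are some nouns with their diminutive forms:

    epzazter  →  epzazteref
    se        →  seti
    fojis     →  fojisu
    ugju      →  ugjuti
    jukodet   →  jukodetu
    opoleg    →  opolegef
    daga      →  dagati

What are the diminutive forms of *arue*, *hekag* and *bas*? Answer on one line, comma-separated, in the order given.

arueti, hekagef, basu

The pattern is voicing of the final sound: -u when the stem ends in a voiceless consonant (*fojis*, *jukodet*); -ef when the stem ends in a voiced consonant (*epzazter*, *opoleg*); -ti when the stem ends in a vowel (*se*, *ugju*, *daga*).
*arue*: final sound = /e/, a vowel → -ti → *arueti*.
*hekag* — final sound /g/ (a voiced consonant) → -ef → *hekagef*.
Since the final sound of *bas* is /s/ (a voiceless consonant), it takes -u, giving *basu*.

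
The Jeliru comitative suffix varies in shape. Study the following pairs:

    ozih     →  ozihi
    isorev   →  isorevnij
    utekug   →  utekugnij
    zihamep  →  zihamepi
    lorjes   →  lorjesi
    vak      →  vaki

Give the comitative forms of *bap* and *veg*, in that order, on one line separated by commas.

bapi, vegnij

The alternation tracks the final consonant of the stem — -i when the stem ends in a voiceless consonant (*ozih*, *zihamep*, *lorjes*, *vak*); -nij when the stem ends in a voiced consonant (*isorev*, *utekug*).
*bap* — final consonant /p/ (voiceless) → -i → *bapi*.
Since the final consonant of *veg* is /g/ (voiced), it takes -nij, giving *vegnij*.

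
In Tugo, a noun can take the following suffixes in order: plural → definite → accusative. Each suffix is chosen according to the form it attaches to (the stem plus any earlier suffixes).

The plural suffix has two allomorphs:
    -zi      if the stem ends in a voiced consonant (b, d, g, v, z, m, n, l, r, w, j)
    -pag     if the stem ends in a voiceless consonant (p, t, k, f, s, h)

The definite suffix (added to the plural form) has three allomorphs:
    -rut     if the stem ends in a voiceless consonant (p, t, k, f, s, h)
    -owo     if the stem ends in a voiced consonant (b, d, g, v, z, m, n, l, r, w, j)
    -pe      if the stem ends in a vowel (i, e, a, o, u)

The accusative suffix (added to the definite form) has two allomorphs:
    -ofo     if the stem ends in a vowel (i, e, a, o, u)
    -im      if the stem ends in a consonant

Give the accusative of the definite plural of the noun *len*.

lenzipeofo

*len*: final consonant = /n/, voiced → -zi → *lenzi*.
The plural form *lenzi* — final sound /i/ (a vowel) → -pe → *lenzipe*.
Since the final sound of the definite form *lenzipe* is /e/ (a vowel), it takes -ofo, giving *lenzipeofo*.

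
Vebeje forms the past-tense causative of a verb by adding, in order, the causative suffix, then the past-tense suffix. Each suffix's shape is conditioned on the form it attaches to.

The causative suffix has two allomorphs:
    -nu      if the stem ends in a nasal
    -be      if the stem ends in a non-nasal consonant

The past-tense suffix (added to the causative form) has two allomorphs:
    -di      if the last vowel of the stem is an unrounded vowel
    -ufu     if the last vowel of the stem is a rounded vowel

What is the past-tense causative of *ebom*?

ebomnuufu

Since the final consonant of *ebom* is /m/ (a nasal), it takes -nu, giving *ebomnu*.
The causative form *ebomnu*: last vowel = /u/, a rounded vowel → -ufu → *ebomnuufu*.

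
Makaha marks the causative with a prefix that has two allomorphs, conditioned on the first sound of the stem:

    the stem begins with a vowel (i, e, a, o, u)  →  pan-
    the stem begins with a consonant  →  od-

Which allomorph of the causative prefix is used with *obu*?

pan-

Since the first sound of *obu* is /o/ (a vowel), it takes pan-.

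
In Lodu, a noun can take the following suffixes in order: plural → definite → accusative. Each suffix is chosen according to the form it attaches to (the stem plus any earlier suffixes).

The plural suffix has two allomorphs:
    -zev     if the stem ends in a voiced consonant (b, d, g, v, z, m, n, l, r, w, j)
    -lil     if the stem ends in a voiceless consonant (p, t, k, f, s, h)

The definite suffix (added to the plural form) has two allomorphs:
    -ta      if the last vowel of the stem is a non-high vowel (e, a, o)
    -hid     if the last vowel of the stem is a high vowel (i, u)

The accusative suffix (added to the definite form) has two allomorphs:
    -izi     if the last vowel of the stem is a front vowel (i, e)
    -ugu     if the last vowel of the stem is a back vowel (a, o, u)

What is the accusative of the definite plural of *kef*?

*kef*: final consonant = /f/, voiceless → -lil → *keflil*.
The last vowel of the plural form *keflil* is /i/, which is a high vowel, so the definite suffix is -hid, giving *keflilhid*.
The definite form *keflilhid* — last vowel /i/ (a front vowel) → -izi → *keflilhidizi*.

keflilhidizi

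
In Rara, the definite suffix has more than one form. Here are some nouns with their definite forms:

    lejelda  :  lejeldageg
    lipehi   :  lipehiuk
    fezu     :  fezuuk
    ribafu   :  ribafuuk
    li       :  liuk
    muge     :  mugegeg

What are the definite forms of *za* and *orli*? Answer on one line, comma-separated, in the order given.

zageg, orliuk

The pattern is height harmony: -uk when the last vowel of the stem is a high vowel (*lipehi*, *fezu*, *ribafu*, *li*); -geg when the last vowel of the stem is a non-high vowel (*lejelda*, *muge*).
*za* — last vowel /a/ (a non-high vowel) → -geg → *zageg*.
*orli* — last vowel /i/ (a high vowel) → -uk → *orliuk*.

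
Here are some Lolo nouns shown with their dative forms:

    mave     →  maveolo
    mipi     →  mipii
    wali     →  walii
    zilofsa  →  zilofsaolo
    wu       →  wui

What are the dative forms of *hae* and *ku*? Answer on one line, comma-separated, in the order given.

The suffix is conditioned by the last vowel: -i when the last vowel of the stem is a high vowel (*mipi*, *wali*, *wu*); -olo when the last vowel of the stem is a non-high vowel (*mave*, *zilofsa*).
The last vowel of *hae* is /e/, which is a non-high vowel, so the suffix is -olo, giving *haeolo*.
The last vowel of *ku* is /u/, which is a high vowel, so the suffix is -i, giving *kui*.

haeolo, kui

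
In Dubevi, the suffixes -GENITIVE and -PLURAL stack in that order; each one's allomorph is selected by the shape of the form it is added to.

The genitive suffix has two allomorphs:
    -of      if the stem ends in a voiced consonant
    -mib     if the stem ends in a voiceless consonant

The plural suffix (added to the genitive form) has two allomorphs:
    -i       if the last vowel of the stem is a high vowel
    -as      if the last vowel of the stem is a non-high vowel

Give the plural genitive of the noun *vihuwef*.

vihuwefmibi

The final consonant of *vihuwef* is /f/, which is voiceless, so the genitive suffix is -mib, giving *vihuwefmib*.
The last vowel of the genitive form *vihuwefmib* is /i/, which is a high vowel, so the plural suffix is -i, giving *vihuwefmibi*.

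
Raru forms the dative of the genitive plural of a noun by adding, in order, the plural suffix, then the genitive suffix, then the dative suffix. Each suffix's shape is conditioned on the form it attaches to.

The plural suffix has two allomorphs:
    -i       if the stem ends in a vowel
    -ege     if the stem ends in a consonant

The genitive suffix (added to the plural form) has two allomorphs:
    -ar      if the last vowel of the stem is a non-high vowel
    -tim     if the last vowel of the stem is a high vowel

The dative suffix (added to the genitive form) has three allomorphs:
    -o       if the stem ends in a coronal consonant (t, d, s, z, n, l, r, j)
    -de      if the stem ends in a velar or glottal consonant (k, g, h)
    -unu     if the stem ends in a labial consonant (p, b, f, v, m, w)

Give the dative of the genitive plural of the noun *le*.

The final sound of *le* is /e/, which is a vowel, so the plural suffix is -i, giving *lei*.
Since the last vowel of the plural form *lei* is /i/ (a high vowel), it takes -tim, giving *leitim*.
The genitive form *leitim* — final consonant /m/ (labial) → -unu → *leitimunu*.

leitimunu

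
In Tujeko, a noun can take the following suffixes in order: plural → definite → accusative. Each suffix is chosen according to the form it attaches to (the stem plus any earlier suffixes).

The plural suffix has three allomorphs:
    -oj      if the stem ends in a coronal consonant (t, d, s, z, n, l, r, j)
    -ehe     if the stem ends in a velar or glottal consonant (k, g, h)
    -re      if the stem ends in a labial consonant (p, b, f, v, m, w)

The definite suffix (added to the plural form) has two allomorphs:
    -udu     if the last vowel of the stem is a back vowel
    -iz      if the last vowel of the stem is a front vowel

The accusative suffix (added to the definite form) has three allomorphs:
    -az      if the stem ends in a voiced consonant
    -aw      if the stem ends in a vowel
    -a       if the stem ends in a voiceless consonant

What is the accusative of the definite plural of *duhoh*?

Since the final consonant of *duhoh* is /h/ (velar/glottal), it takes -ehe, giving *duhohehe*.
The last vowel of the plural form *duhohehe* is /e/, which is a front vowel, so the definite suffix is -iz, giving *duhoheheiz*.
The final sound of the definite form *duhoheheiz* is /z/, which is a voiced consonant, so the accusative suffix is -az, giving *duhoheheizaz*.

duhoheheizaz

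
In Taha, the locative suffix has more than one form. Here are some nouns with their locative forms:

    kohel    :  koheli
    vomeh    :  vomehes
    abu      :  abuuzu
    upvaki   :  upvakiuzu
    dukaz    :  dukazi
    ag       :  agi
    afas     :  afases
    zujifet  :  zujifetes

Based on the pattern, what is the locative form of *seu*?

The suffix is conditioned by the final sound: -es when the stem ends in a voiceless consonant (*vomeh*, *afas*, *zujifet*); -i when the stem ends in a voiced consonant (*kohel*, *dukaz*, *ag*); -uzu when the stem ends in a vowel (*abu*, *upvaki*).
*seu*: final sound = /u/, a vowel → -uzu → *seuuzu*.

seuuzu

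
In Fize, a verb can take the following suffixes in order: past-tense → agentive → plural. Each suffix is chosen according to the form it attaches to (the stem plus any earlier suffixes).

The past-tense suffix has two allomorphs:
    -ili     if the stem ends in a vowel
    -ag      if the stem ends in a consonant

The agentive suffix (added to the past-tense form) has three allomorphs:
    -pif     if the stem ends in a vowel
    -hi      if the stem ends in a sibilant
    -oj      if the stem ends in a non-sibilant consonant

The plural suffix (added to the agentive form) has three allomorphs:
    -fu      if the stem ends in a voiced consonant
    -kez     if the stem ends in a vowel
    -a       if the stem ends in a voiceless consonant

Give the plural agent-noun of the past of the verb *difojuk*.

*difojuk* — final sound /k/ (a consonant) → -ag → *difojukag*.
The past-tense form *difojukag*: final sound = /g/, a non-sibilant consonant → -oj → *difojukagoj*.
Since the final sound of the agentive form *difojukagoj* is /j/ (a voiced consonant), it takes -fu, giving *difojukagojfu*.

difojukagojfu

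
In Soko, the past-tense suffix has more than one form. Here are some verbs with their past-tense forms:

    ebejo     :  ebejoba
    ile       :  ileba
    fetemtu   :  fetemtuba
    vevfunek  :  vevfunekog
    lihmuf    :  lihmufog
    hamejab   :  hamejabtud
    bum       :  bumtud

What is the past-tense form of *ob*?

The alternation tracks the final sound of the stem — -og when the stem ends in a voiceless consonant (*vevfunek*, *lihmuf*); -tud when the stem ends in a voiced consonant (*hamejab*, *bum*); -ba when the stem ends in a vowel (*ebejo*, *ile*, *fetemtu*).
The final sound of *ob* is /b/, which is a voiced consonant, so the suffix is -tud, giving *obtud*.

obtud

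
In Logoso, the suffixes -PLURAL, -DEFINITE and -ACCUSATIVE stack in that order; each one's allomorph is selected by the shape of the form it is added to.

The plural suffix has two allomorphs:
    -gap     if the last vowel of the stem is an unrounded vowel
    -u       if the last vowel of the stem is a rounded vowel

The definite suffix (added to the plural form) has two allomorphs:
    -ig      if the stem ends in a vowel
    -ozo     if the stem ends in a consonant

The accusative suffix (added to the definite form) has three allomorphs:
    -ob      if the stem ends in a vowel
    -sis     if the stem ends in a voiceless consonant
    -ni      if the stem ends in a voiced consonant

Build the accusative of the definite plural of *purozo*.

The last vowel of *purozo* is /o/, which is a rounded vowel, so the plural suffix is -u, giving *purozou*.
The final sound of the plural form *purozou* is /u/, which is a vowel, so the definite suffix is -ig, giving *purozouig*.
The final sound of the definite form *purozouig* is /g/, which is a voiced consonant, so the accusative suffix is -ni, giving *purozouigni*.

purozouigni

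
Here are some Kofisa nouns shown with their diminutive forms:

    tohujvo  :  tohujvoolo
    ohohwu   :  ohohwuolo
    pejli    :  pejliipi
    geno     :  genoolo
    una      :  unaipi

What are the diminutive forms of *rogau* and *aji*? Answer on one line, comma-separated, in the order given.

The alternation tracks the last vowel of the stem — -olo when the last vowel of the stem is a rounded vowel (*tohujvo*, *ohohwu*, *geno*); -ipi when the last vowel of the stem is an unrounded vowel (*pejli*, *una*).
*rogau*: last vowel = /u/, a rounded vowel → -olo → *rogauolo*.
The last vowel of *aji* is /i/, which is an unrounded vowel, so the suffix is -ipi, giving *ajiipi*.

rogauolo, ajiipi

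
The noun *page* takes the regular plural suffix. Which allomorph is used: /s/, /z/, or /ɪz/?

/ɪz/

The stem *page* ends in a sibilant (/s, z, ʃ, ʒ, tʃ, dʒ/).
The plural suffix surfaces as /ɪz/ after sibilants, /s/ after other voiceless consonants, and /z/ after other voiced sounds.
So the plural -s on *page* is pronounced /ɪz/.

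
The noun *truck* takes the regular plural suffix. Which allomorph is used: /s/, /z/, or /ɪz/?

/s/

The stem *truck* ends in a voiceless non-sibilant consonant.
The plural suffix surfaces as /ɪz/ after sibilants, /s/ after other voiceless consonants, and /z/ after other voiced sounds.
So the plural -s on *truck* is pronounced /s/.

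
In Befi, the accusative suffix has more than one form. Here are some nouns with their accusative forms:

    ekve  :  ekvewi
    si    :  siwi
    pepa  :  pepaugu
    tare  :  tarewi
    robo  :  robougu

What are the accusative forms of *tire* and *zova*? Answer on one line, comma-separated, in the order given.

The pattern is front/back vowel harmony: -wi when the last vowel of the stem is a front vowel (*ekve*, *si*, *tare*); -ugu when the last vowel of the stem is a back vowel (*pepa*, *robo*).
*tire* — last vowel /e/ (a front vowel) → -wi → *tirewi*.
The last vowel of *zova* is /a/, which is a back vowel, so the suffix is -ugu, giving *zovaugu*.

tirewi, zovaugu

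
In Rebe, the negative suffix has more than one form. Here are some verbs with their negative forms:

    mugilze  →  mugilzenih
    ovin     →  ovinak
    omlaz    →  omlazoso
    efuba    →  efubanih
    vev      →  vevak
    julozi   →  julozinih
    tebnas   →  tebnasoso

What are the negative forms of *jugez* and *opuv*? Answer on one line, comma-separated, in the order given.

jugezoso, opuvak

Looking at the final sound of each stem: -oso when the stem ends in a sibilant (*omlaz*, *tebnas*); -ak when the stem ends in a non-sibilant consonant (*ovin*, *vev*); -nih when the stem ends in a vowel (*mugilze*, *efuba*, *julozi*).
*jugez* — final sound /z/ (a sibilant) → -oso → *jugezoso*.
The final sound of *opuv* is /v/, which is a non-sibilant consonant, so the suffix is -ak, giving *opuvak*.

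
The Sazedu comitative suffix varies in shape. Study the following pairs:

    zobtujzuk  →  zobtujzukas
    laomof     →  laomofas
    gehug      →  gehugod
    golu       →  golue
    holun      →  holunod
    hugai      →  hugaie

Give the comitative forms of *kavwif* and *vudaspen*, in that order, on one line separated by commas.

The suffix is conditioned by the final sound: -as when the stem ends in a voiceless consonant (*zobtujzuk*, *laomof*); -od when the stem ends in a voiced consonant (*gehug*, *holun*); -e when the stem ends in a vowel (*golu*, *hugai*).
Since the final sound of *kavwif* is /f/ (a voiceless consonant), it takes -as, giving *kavwifas*.
*vudaspen*: final sound = /n/, a voiced consonant → -od → *vudaspenod*.

kavwifas, vudaspenod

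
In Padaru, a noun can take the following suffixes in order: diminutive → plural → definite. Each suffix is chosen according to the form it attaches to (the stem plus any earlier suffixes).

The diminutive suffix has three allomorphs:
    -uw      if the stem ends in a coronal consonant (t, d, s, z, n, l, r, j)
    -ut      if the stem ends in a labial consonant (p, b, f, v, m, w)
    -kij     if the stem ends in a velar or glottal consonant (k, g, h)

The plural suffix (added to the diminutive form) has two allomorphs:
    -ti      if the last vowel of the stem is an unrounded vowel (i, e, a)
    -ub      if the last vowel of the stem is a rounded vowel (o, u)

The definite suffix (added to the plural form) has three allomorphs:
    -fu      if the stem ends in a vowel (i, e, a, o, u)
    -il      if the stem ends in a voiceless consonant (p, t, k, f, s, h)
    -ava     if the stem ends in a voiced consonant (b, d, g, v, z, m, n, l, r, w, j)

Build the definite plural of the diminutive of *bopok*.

The final consonant of *bopok* is /k/, which is velar/glottal, so the diminutive suffix is -kij, giving *bopokkij*.
The last vowel of the diminutive form *bopokkij* is /i/, which is an unrounded vowel, so the plural suffix is -ti, giving *bopokkijti*.
The plural form *bopokkijti* — final sound /i/ (a vowel) → -fu → *bopokkijtifu*.

bopokkijtifu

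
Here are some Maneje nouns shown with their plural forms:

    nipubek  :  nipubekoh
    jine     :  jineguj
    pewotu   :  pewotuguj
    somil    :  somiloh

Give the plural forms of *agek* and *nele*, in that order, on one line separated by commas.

agekoh, neleguj

The alternation tracks the final sound of the stem — -oh when the stem ends in a consonant (*nipubek*, *somil*); -guj when the stem ends in a vowel (*jine*, *pewotu*).
The final sound of *agek* is /k/, which is a consonant, so the suffix is -oh, giving *agekoh*.
The final sound of *nele* is /e/, which is a vowel, so the suffix is -guj, giving *neleguj*.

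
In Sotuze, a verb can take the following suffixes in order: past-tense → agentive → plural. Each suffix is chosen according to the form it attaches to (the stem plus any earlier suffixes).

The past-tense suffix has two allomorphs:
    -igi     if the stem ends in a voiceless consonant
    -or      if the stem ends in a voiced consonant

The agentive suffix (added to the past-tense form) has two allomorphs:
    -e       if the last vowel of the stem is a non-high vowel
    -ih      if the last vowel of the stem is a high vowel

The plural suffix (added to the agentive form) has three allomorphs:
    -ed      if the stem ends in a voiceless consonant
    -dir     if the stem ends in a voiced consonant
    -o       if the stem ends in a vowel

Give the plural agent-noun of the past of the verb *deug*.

deugoreo

The final consonant of *deug* is /g/, which is voiced, so the past-tense suffix is -or, giving *deugor*.
The past-tense form *deugor*: last vowel = /o/, a non-high vowel → -e → *deugore*.
Since the final sound of the agentive form *deugore* is /e/ (a vowel), it takes -o, giving *deugoreo*.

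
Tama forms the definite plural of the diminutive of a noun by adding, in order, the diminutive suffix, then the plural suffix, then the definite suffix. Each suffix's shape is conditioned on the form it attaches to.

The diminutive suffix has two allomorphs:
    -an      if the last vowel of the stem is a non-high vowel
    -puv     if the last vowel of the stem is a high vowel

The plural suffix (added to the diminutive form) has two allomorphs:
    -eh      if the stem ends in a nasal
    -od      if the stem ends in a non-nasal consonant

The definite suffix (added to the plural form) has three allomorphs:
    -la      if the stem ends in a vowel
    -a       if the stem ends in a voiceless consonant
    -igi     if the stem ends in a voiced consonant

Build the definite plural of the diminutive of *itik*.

Since the last vowel of *itik* is /i/ (a high vowel), it takes -puv, giving *itikpuv*.
The diminutive form *itikpuv*: final consonant = /v/, non-nasal → -od → *itikpuvod*.
Since the final sound of the plural form *itikpuvod* is /d/ (a voiced consonant), it takes -igi, giving *itikpuvodigi*.

itikpuvodigi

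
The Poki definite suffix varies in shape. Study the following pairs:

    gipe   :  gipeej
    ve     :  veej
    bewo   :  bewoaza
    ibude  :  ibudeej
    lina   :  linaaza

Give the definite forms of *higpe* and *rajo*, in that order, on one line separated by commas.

higpeej, rajoaza

The suffix is conditioned by the last vowel: -ej when the last vowel of the stem is a front vowel (*gipe*, *ve*, *ibude*); -aza when the last vowel of the stem is a back vowel (*bewo*, *lina*).
Since the last vowel of *higpe* is /e/ (a front vowel), it takes -ej, giving *higpeej*.
*rajo* — last vowel /o/ (a back vowel) → -aza → *rajoaza*.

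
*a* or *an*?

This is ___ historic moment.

a

The indefinite article is chosen by the initial *sound* of the following word, not its spelling.
*historic* begins with the sound /h/ (h is pronounced in standard usage) — a consonant sound.
So the article is *a*: This is a historic moment.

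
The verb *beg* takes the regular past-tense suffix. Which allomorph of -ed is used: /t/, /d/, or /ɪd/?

The stem *beg* ends in a voiced sound other than /d/.
The -ed suffix is realized as /ɪd/ after /t, d/; as /t/ after other voiceless consonants; and as /d/ after other voiced sounds.
So -ed on *beg* is pronounced /d/.

/d/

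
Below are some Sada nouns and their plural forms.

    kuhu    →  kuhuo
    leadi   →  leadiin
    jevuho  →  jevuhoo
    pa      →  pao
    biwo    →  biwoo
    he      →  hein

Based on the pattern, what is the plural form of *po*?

The suffix is conditioned by the last vowel: -in when the last vowel of the stem is a front vowel (*leadi*, *he*); -o when the last vowel of the stem is a back vowel (*kuhu*, *jevuho*, *pa*, *biwo*).
Since the last vowel of *po* is /o/ (a back vowel), it takes -o, giving *poo*.

poo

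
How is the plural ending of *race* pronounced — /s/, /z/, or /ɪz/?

/ɪz/

The stem *race* ends in a sibilant (/s, z, ʃ, ʒ, tʃ, dʒ/).
The plural suffix surfaces as /ɪz/ after sibilants, /s/ after other voiceless consonants, and /z/ after other voiced sounds.
So the plural -s on *race* is pronounced /ɪz/.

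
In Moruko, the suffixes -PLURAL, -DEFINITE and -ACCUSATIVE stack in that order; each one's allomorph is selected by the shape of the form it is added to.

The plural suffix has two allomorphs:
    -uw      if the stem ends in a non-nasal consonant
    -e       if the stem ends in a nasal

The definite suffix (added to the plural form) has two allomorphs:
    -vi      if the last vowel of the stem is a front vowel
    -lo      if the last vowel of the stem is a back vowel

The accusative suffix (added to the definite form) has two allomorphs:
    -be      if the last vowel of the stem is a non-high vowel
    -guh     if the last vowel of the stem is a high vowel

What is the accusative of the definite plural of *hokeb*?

*hokeb* — final consonant /b/ (non-nasal) → -uw → *hokebuw*.
Since the last vowel of the plural form *hokebuw* is /u/ (a back vowel), it takes -lo, giving *hokebuwlo*.
The last vowel of the definite form *hokebuwlo* is /o/, which is a non-high vowel, so the accusative suffix is -be, giving *hokebuwlobe*.

hokebuwlobe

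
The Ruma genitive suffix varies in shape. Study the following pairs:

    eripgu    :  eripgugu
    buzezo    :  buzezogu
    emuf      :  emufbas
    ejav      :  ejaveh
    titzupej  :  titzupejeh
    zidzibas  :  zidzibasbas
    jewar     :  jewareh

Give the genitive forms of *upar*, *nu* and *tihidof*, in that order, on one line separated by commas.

upareh, nugu, tihidofbas

Looking at the final sound of each stem: -bas when the stem ends in a voiceless consonant (*emuf*, *zidzibas*); -eh when the stem ends in a voiced consonant (*ejav*, *titzupej*, *jewar*); -gu when the stem ends in a vowel (*eripgu*, *buzezo*).
The final sound of *upar* is /r/, which is a voiced consonant, so the suffix is -eh, giving *upareh*.
*nu* — final sound /u/ (a vowel) → -gu → *nugu*.
The final sound of *tihidof* is /f/, which is a voiceless consonant, so the suffix is -bas, giving *tihidofbas*.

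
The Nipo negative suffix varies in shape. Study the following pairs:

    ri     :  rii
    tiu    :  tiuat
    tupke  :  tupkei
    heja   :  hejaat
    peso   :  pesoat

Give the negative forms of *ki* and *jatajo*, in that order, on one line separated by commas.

kii, jatajoat

The pattern is front/back vowel harmony: -i when the last vowel of the stem is a front vowel (*ri*, *tupke*); -at when the last vowel of the stem is a back vowel (*tiu*, *heja*, *peso*).
Since the last vowel of *ki* is /i/ (a front vowel), it takes -i, giving *kii*.
*jatajo*: last vowel = /o/, a back vowel → -at → *jatajoat*.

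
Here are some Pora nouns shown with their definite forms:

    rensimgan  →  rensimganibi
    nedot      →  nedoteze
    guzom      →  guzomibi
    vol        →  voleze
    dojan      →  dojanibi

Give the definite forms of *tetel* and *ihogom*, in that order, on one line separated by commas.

The suffix is conditioned by the final consonant: -ibi when the stem ends in a nasal (*rensimgan*, *guzom*, *dojan*); -eze when the stem ends in a non-nasal consonant (*nedot*, *vol*).
Since the final consonant of *tetel* is /l/ (non-nasal), it takes -eze, giving *teteleze*.
*ihogom*: final consonant = /m/, a nasal → -ibi → *ihogomibi*.

teteleze, ihogomibi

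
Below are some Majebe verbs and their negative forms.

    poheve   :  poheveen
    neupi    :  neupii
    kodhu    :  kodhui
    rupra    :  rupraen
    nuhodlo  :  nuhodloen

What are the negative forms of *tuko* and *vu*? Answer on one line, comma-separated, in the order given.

The suffix is conditioned by the last vowel: -i when the last vowel of the stem is a high vowel (*neupi*, *kodhu*); -en when the last vowel of the stem is a non-high vowel (*poheve*, *rupra*, *nuhodlo*).
*tuko*: last vowel = /o/, a non-high vowel → -en → *tukoen*.
Since the last vowel of *vu* is /u/ (a high vowel), it takes -i, giving *vui*.

tukoen, vui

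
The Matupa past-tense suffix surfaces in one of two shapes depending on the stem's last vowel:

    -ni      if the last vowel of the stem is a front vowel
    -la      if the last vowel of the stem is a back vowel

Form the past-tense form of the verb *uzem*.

uzemni

Since the last vowel of *uzem* is /e/ (a front vowel), it takes -ni, giving *uzemni*.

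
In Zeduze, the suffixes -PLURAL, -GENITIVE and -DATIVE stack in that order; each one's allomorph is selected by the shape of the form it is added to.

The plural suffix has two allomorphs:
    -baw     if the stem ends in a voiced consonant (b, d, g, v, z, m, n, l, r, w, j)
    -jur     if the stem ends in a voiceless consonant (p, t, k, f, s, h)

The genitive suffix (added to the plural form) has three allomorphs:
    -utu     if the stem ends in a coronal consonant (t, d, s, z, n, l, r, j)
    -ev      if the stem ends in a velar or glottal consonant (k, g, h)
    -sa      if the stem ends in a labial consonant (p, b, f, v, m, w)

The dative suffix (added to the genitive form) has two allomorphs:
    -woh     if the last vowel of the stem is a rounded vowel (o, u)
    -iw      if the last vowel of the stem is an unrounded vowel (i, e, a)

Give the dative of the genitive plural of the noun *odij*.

odijbawsaiw

The final consonant of *odij* is /j/, which is voiced, so the plural suffix is -baw, giving *odijbaw*.
The plural form *odijbaw* — final consonant /w/ (labial) → -sa → *odijbawsa*.
The genitive form *odijbawsa* — last vowel /a/ (an unrounded vowel) → -iw → *odijbawsaiw*.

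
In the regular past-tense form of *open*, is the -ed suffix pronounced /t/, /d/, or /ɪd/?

/d/

The stem *open* ends in a voiced sound other than /d/.
The -ed suffix is realized as /ɪd/ after /t, d/; as /t/ after other voiceless consonants; and as /d/ after other voiced sounds.
So -ed on *open* is pronounced /d/.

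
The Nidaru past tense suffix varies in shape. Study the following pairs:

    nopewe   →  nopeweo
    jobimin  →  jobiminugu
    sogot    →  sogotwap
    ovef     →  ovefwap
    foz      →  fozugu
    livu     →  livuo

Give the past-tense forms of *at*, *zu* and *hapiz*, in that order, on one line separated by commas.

atwap, zuo, hapizugu

The alternation tracks the final sound of the stem — -wap when the stem ends in a voiceless consonant (*sogot*, *ovef*); -ugu when the stem ends in a voiced consonant (*jobimin*, *foz*); -o when the stem ends in a vowel (*nopewe*, *livu*).
Since the final sound of *at* is /t/ (a voiceless consonant), it takes -wap, giving *atwap*.
The final sound of *zu* is /u/, which is a vowel, so the suffix is -o, giving *zuo*.
The final sound of *hapiz* is /z/, which is a voiced consonant, so the suffix is -ugu, giving *hapizugu*.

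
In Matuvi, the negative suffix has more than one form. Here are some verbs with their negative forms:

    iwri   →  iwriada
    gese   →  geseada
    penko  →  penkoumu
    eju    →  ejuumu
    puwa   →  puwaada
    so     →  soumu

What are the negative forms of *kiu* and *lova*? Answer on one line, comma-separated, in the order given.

kiuumu, lovaada

The alternation tracks the last vowel of the stem — -umu when the last vowel of the stem is a rounded vowel (*penko*, *eju*, *so*); -ada when the last vowel of the stem is an unrounded vowel (*iwri*, *gese*, *puwa*).
*kiu* — last vowel /u/ (a rounded vowel) → -umu → *kiuumu*.
The last vowel of *lova* is /a/, which is an unrounded vowel, so the suffix is -ada, giving *lovaada*.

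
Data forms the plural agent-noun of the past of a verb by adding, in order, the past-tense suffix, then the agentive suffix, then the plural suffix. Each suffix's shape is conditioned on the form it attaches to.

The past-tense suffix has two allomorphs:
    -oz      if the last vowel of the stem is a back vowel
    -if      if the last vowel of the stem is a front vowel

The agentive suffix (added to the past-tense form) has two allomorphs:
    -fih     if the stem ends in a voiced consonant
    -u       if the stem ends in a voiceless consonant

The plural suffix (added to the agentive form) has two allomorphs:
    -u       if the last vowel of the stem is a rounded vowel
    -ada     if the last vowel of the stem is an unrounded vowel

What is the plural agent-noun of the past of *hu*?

huozfihada

*hu*: last vowel = /u/, a back vowel → -oz → *huoz*.
The past-tense form *huoz*: final consonant = /z/, voiced → -fih → *huozfih*.
The last vowel of the agentive form *huozfih* is /i/, which is an unrounded vowel, so the plural suffix is -ada, giving *huozfihada*.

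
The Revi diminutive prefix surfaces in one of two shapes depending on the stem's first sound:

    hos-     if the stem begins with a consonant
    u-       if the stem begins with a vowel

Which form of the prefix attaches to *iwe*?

*iwe*: first sound = /i/, a vowel → u-.

u-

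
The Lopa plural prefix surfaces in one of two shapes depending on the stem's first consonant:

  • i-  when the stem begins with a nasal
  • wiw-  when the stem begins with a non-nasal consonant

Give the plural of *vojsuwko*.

wiwvojsuwko

The first consonant of *vojsuwko* is /v/, which is non-nasal, so the prefix is wiw-, giving *wiwvojsuwko*.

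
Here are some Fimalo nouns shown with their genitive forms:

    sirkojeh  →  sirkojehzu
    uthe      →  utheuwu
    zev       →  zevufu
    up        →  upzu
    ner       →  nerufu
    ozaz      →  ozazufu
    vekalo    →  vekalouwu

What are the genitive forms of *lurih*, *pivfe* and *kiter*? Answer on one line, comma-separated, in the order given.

The suffix is conditioned by the final sound: -zu when the stem ends in a voiceless consonant (*sirkojeh*, *up*); -ufu when the stem ends in a voiced consonant (*zev*, *ner*, *ozaz*); -uwu when the stem ends in a vowel (*uthe*, *vekalo*).
*lurih*: final sound = /h/, a voiceless consonant → -zu → *lurihzu*.
*pivfe*: final sound = /e/, a vowel → -uwu → *pivfeuwu*.
Since the final sound of *kiter* is /r/ (a voiced consonant), it takes -ufu, giving *kiterufu*.

lurihzu, pivfeuwu, kiterufu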